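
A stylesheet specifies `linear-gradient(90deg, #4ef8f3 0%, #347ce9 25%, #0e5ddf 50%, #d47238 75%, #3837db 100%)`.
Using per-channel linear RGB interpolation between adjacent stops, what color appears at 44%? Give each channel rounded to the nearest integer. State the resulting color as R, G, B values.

(23, 100, 225)

44% lies between the 25% and 50% stops, so the local fraction is t = (44 − 25)/(50 − 25) = 19/25 ≈ 0.76.
#347ce9 → (52, 124, 233); #0e5ddf → (14, 93, 223).
R = 52 + 0.76 × (14 − 52) = 23.12 → 23
G = 124 + 0.76 × (93 − 124) = 100.44 → 100
B = 233 + 0.76 × (223 − 233) = 225.4 → 225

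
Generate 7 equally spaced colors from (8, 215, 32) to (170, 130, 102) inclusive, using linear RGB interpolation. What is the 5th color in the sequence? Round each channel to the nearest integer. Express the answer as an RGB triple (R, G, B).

With 7 swatches and endpoints inclusive, swatch 5 sits at t = (5 − 1)/(7 − 1) = 4/6 ≈ 0.6667.
R = 8 + 0.6667 × (170 − 8) = 116.005 → 116
G = 215 + 0.6667 × (130 − 215) = 158.331 → 158
B = 32 + 0.6667 × (102 − 32) = 78.669 → 79

(116, 158, 79)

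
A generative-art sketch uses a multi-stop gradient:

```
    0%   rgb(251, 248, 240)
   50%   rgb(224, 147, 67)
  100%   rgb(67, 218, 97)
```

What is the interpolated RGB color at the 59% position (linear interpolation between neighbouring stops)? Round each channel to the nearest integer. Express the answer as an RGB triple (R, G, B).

59% lies between the 50% and 100% stops, so the local fraction is t = (59 − 50)/(100 − 50) = 9/50 ≈ 0.18.
R = 224 + 0.18 × (67 − 224) = 195.74 → 196
G = 147 + 0.18 × (218 − 147) = 159.78 → 160
B = 67 + 0.18 × (97 − 67) = 72.4 → 72

(196, 160, 72)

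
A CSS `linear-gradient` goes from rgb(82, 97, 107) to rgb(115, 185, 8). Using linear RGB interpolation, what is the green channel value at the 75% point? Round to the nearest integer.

G = 97 + 0.75 × (185 − 97) = 163 → 163

163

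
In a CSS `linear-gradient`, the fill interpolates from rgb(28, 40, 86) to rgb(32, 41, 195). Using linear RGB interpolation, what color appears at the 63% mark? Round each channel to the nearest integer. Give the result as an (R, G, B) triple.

(31, 41, 155)

63% corresponds to t = 0.63.
R = 28 + 0.63 × (32 − 28) = 28 + 0.63 × 4 = 30.52 → 31
G = 40 + 0.63 × (41 − 40) = 40 + 0.63 × 1 = 40.63 → 41
B = 86 + 0.63 × (195 − 86) = 86 + 0.63 × 109 = 154.67 → 155
So the blended color is (31, 41, 155), about #1f299b.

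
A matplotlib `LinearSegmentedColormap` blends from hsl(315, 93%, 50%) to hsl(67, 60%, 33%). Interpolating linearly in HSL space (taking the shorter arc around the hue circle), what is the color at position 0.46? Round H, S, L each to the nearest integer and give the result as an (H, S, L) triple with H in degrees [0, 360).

Hue: 67 − 315 = -248°, but |-248| > 180 so the shorter arc goes the other way: Δh = -248 + 360 = 112°.
H = 315 + 0.46 × (112) = 366.52 → 367 → 367 mod 360 = 7°
S = 93 + 0.46 × (60 − 93) = 77.82 → 78%
L = 50 + 0.46 × (33 − 50) = 42.18 → 42%

(7, 78, 42)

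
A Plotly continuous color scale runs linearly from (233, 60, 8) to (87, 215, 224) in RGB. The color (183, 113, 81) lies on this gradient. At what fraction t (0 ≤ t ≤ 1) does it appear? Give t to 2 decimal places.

Invert the lerp on the B channel (largest span, 216): t = (81 − 8) / (224 − 8) = 73/216 = 0.33796.
Check on R: (183 − 233)/(87 − 233) = 0.3425 ✓

0.34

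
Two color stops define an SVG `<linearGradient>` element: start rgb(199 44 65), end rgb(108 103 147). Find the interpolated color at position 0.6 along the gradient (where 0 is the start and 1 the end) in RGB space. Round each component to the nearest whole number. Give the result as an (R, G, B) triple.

(144, 79, 114)

R = 199 + 0.6 × (108 − 199) = 199 + 0.6 × -91 = 144.4 → 144
G = 44 + 0.6 × (103 − 44) = 44 + 0.6 × 59 = 79.4 → 79
B = 65 + 0.6 × (147 − 65) = 65 + 0.6 × 82 = 114.2 → 114
So the blended color is (144, 79, 114), about #904f72.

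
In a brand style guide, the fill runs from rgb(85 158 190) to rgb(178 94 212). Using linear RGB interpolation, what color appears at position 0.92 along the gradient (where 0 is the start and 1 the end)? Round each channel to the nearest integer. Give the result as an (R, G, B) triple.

(171, 99, 210)

R = 85 + 0.92 × (178 − 85) = 85 + 0.92 × 93 = 170.56 → 171
G = 158 + 0.92 × (94 − 158) = 158 + 0.92 × -64 = 99.12 → 99
B = 190 + 0.92 × (212 − 190) = 190 + 0.92 × 22 = 210.24 → 210
So the blended color is (171, 99, 210), about #ab63d2.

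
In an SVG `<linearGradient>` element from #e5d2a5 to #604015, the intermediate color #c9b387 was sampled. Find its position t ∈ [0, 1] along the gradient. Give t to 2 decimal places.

Invert the lerp on the G channel (largest span, 146): t = (179 − 210) / (64 − 210) = -31/-146 = 0.21233.
Check on R: (201 − 229)/(96 − 229) = 0.2105 ✓

0.21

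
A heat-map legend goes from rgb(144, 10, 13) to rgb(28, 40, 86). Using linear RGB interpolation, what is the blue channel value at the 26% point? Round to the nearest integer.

B = 13 + 0.26 × (86 − 13) = 31.98 → 32

32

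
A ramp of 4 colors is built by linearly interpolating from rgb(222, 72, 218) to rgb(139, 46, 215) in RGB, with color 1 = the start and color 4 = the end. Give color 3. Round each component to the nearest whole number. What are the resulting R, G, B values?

With 4 swatches and endpoints inclusive, swatch 3 sits at t = (3 − 1)/(4 − 1) = 2/3 ≈ 0.6667.
R = 222 + 0.6667 × (139 − 222) = 166.664 → 167
G = 72 + 0.6667 × (46 − 72) = 54.666 → 55
B = 218 + 0.6667 × (215 − 218) = 216 → 216

(167, 55, 216)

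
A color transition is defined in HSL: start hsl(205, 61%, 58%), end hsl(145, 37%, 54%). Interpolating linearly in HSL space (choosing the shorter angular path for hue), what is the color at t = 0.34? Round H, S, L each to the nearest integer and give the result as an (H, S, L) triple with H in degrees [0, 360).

(185, 53, 57)

Hue arc: Δh = 145 − 205 = -60° (|Δh| ≤ 180, already the shorter path).
H = 205 + 0.34 × (-60) = 184.6 → 185°
S = 61 + 0.34 × (37 − 61) = 52.84 → 53%
L = 58 + 0.34 × (54 − 58) = 56.64 → 57%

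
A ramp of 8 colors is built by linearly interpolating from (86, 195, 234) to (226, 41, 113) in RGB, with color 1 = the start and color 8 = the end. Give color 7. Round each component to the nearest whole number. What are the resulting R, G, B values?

(206, 63, 130)

With 8 swatches and endpoints inclusive, swatch 7 sits at t = (7 − 1)/(8 − 1) = 6/7 ≈ 0.8571.
R = 86 + 0.8571 × (226 − 86) = 205.994 → 206
G = 195 + 0.8571 × (41 − 195) = 63.007 → 63
B = 234 + 0.8571 × (113 − 234) = 130.291 → 130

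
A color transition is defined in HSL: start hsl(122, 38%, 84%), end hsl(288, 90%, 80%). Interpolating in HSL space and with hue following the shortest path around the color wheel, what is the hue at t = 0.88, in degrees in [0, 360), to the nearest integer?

268

Hue arc: Δh = 288 − 122 = 166° (|Δh| ≤ 180, already the shorter path).
H = 122 + 0.88 × (166) = 268.08 → 268°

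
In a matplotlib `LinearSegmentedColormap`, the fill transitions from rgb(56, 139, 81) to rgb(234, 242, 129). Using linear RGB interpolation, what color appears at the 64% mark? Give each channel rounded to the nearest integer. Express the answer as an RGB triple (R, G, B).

(170, 205, 112)

64% corresponds to t = 0.64.
R = 56 + 0.64 × (234 − 56) = 56 + 0.64 × 178 = 169.92 → 170
G = 139 + 0.64 × (242 − 139) = 139 + 0.64 × 103 = 204.92 → 205
B = 81 + 0.64 × (129 − 81) = 81 + 0.64 × 48 = 111.72 → 112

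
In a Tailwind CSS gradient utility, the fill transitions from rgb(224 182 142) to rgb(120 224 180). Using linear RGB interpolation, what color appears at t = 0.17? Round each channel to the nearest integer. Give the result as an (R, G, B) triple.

(206, 189, 148)

R = 224 + 0.17 × (120 − 224) = 224 + 0.17 × -104 = 206.32 → 206
G = 182 + 0.17 × (224 − 182) = 182 + 0.17 × 42 = 189.14 → 189
B = 142 + 0.17 × (180 − 142) = 142 + 0.17 × 38 = 148.46 → 148
So the blended color is (206, 189, 148), about #cebd94.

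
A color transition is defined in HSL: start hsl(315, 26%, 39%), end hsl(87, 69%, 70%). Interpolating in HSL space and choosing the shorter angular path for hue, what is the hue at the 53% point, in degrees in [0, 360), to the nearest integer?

Hue: 87 − 315 = -228°, but |-228| > 180 so the shorter arc goes the other way: Δh = -228 + 360 = 132°.
H = 315 + 0.53 × (132) = 384.96 → 385 → 385 mod 360 = 25°

25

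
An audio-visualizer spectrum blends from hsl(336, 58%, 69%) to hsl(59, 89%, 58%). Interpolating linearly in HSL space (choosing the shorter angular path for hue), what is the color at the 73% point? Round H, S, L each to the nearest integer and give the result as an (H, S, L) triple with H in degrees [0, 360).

Hue: 59 − 336 = -277°, but |-277| > 180 so the shorter arc goes the other way: Δh = -277 + 360 = 83°.
H = 336 + 0.73 × (83) = 396.59 → 397 → 397 mod 360 = 37°
S = 58 + 0.73 × (89 − 58) = 80.63 → 81%
L = 69 + 0.73 × (58 − 69) = 60.97 → 61%

(37, 81, 61)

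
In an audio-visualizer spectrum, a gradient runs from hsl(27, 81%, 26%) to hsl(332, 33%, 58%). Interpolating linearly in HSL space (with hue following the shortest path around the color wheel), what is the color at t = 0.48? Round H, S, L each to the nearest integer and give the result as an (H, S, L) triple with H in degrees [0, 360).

(1, 58, 41)

Hue: 332 − 27 = 305°, but |305| > 180 so the shorter arc goes the other way: Δh = 305 − 360 = -55°.
H = 27 + 0.48 × (-55) = 0.6 → 1°
S = 81 + 0.48 × (33 − 81) = 57.96 → 58%
L = 26 + 0.48 × (58 − 26) = 41.36 → 41%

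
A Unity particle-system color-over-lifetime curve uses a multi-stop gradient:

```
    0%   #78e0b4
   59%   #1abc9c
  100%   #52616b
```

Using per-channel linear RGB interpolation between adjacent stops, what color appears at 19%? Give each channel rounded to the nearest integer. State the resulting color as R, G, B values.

19% lies between the 0% and 59% stops, so the local fraction is t = (19 − 0)/(59 − 0) = 19/59 ≈ 0.322.
#78e0b4 → (120, 224, 180); #1abc9c → (26, 188, 156).
R = 120 + 0.322 × (26 − 120) = 89.732 → 90
G = 224 + 0.322 × (188 − 224) = 212.408 → 212
B = 180 + 0.322 × (156 − 180) = 172.272 → 172

(90, 212, 172)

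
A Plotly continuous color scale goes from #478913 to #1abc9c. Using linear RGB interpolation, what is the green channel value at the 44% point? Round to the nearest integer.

G₁ = 137 (from #478913), G₂ = 188 (from #1abc9c).
G = 137 + 0.44 × (188 − 137) = 159.44 → 159

159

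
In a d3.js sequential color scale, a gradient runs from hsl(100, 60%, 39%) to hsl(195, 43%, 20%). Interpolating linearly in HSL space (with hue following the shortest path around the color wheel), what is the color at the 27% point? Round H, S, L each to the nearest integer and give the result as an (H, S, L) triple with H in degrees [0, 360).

Hue arc: Δh = 195 − 100 = 95° (|Δh| ≤ 180, already the shorter path).
H = 100 + 0.27 × (95) = 125.65 → 126°
S = 60 + 0.27 × (43 − 60) = 55.41 → 55%
L = 39 + 0.27 × (20 − 39) = 33.87 → 34%

(126, 55, 34)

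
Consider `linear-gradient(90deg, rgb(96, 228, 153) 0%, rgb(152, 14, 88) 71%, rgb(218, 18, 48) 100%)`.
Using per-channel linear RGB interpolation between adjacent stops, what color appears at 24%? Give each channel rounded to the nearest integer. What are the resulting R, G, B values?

(115, 156, 131)

24% lies between the 0% and 71% stops, so the local fraction is t = (24 − 0)/(71 − 0) = 24/71 ≈ 0.338.
R = 96 + 0.338 × (152 − 96) = 114.928 → 115
G = 228 + 0.338 × (14 − 228) = 155.668 → 156
B = 153 + 0.338 × (88 − 153) = 131.03 → 131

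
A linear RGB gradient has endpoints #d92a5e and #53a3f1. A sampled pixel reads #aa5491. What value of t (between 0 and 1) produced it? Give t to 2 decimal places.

0.35

Invert the lerp on the B channel (largest span, 147): t = (145 − 94) / (241 − 94) = 51/147 = 0.34694.
Check on R: (170 − 217)/(83 − 217) = 0.3507 ✓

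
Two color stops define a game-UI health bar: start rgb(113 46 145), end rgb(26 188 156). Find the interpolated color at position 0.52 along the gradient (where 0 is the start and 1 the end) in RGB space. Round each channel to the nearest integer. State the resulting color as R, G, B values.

R = 113 + 0.52 × (26 − 113) = 113 + 0.52 × -87 = 67.76 → 68
G = 46 + 0.52 × (188 − 46) = 46 + 0.52 × 142 = 119.84 → 120
B = 145 + 0.52 × (156 − 145) = 145 + 0.52 × 11 = 150.72 → 151

(68, 120, 151)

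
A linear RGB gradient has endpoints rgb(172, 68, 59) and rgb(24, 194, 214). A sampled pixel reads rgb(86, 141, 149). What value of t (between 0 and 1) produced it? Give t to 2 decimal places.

Invert the lerp on the B channel (largest span, 155): t = (149 − 59) / (214 − 59) = 90/155 = 0.58065.
Check on R: (86 − 172)/(24 − 172) = 0.5811 ✓

0.58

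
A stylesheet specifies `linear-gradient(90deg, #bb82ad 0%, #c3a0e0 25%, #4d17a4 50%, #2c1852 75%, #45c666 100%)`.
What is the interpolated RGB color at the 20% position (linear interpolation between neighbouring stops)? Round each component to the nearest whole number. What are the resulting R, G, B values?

(193, 154, 214)

20% lies between the 0% and 25% stops, so the local fraction is t = (20 − 0)/(25 − 0) = 20/25 ≈ 0.8.
#bb82ad → (187, 130, 173); #c3a0e0 → (195, 160, 224).
R = 187 + 0.8 × (195 − 187) = 193.4 → 193
G = 130 + 0.8 × (160 − 130) = 154 → 154
B = 173 + 0.8 × (224 − 173) = 213.8 → 214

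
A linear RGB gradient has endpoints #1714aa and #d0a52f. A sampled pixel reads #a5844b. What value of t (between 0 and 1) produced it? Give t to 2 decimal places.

Invert the lerp on the R channel (largest span, 185): t = (165 − 23) / (208 − 23) = 142/185 = 0.76757.
Check on G: (132 − 20)/(165 − 20) = 0.7724 ✓

0.77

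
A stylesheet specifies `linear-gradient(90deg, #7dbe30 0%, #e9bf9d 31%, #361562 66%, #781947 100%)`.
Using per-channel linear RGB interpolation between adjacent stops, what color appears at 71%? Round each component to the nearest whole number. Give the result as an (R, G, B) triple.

71% lies between the 66% and 100% stops, so the local fraction is t = (71 − 66)/(100 − 66) = 5/34 ≈ 0.1471.
#361562 → (54, 21, 98); #781947 → (120, 25, 71).
R = 54 + 0.1471 × (120 − 54) = 63.709 → 64
G = 21 + 0.1471 × (25 − 21) = 21.588 → 22
B = 98 + 0.1471 × (71 − 98) = 94.028 → 94

(64, 22, 94)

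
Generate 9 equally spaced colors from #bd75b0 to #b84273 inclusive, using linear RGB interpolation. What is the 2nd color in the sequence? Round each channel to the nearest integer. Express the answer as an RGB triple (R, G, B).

(188, 111, 168)

With 9 swatches and endpoints inclusive, swatch 2 sits at t = (2 − 1)/(9 − 1) = 1/8 ≈ 0.125.
#bd75b0 → (189, 117, 176); #b84273 → (184, 66, 115).
R = 189 + 0.125 × (184 − 189) = 188.375 → 188
G = 117 + 0.125 × (66 − 117) = 110.625 → 111
B = 176 + 0.125 × (115 − 176) = 168.375 → 168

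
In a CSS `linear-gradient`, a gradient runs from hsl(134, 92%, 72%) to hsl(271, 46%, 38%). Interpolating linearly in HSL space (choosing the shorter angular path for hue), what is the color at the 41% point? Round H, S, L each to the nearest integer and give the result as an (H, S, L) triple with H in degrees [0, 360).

Hue arc: Δh = 271 − 134 = 137° (|Δh| ≤ 180, already the shorter path).
H = 134 + 0.41 × (137) = 190.17 → 190°
S = 92 + 0.41 × (46 − 92) = 73.14 → 73%
L = 72 + 0.41 × (38 − 72) = 58.06 → 58%

(190, 73, 58)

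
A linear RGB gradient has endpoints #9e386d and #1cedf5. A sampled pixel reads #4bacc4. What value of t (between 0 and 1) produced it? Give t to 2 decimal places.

0.64

Invert the lerp on the G channel (largest span, 181): t = (172 − 56) / (237 − 56) = 116/181 = 0.64088.
Check on R: (75 − 158)/(28 − 158) = 0.6385 ✓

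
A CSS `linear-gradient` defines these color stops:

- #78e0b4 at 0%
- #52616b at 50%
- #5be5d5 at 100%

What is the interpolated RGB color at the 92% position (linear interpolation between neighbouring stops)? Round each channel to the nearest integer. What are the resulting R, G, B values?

92% lies between the 50% and 100% stops, so the local fraction is t = (92 − 50)/(100 − 50) = 42/50 ≈ 0.84.
#52616b → (82, 97, 107); #5be5d5 → (91, 229, 213).
R = 82 + 0.84 × (91 − 82) = 89.56 → 90
G = 97 + 0.84 × (229 − 97) = 207.88 → 208
B = 107 + 0.84 × (213 − 107) = 196.04 → 196

(90, 208, 196)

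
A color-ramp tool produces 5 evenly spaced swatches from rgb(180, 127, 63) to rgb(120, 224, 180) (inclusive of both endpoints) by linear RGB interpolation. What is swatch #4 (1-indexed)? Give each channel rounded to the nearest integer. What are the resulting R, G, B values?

With 5 swatches and endpoints inclusive, swatch 4 sits at t = (4 − 1)/(5 − 1) = 3/4 ≈ 0.75.
R = 180 + 0.75 × (120 − 180) = 135 → 135
G = 127 + 0.75 × (224 − 127) = 199.75 → 200
B = 63 + 0.75 × (180 − 63) = 150.75 → 151

(135, 200, 151)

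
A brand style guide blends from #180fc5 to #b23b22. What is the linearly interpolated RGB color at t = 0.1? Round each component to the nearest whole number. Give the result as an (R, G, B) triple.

(39, 19, 181)

#180fc5 → (24, 15, 197); #b23b22 → (178, 59, 34).
R = 24 + 0.1 × (178 − 24) = 24 + 0.1 × 154 = 39.4 → 39
G = 15 + 0.1 × (59 − 15) = 15 + 0.1 × 44 = 19.4 → 19
B = 197 + 0.1 × (34 − 197) = 197 + 0.1 × -163 = 180.7 → 181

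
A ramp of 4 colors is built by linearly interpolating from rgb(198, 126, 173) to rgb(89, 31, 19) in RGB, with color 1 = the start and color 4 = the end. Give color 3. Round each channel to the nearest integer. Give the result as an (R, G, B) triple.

(125, 63, 70)

With 4 swatches and endpoints inclusive, swatch 3 sits at t = (3 − 1)/(4 − 1) = 2/3 ≈ 0.6667.
R = 198 + 0.6667 × (89 − 198) = 125.33 → 125
G = 126 + 0.6667 × (31 − 126) = 62.664 → 63
B = 173 + 0.6667 × (19 − 173) = 70.328 → 70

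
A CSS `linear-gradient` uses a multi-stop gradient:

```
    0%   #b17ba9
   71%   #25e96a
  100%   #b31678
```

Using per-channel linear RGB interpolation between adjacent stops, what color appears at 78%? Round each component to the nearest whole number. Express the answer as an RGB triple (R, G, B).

78% lies between the 71% and 100% stops, so the local fraction is t = (78 − 71)/(100 − 71) = 7/29 ≈ 0.2414.
#25e96a → (37, 233, 106); #b31678 → (179, 22, 120).
R = 37 + 0.2414 × (179 − 37) = 71.279 → 71
G = 233 + 0.2414 × (22 − 233) = 182.065 → 182
B = 106 + 0.2414 × (120 − 106) = 109.38 → 109

(71, 182, 109)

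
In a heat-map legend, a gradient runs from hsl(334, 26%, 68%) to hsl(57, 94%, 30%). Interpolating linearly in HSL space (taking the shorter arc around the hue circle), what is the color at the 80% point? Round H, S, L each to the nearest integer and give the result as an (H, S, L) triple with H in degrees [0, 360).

(40, 80, 38)

Hue: 57 − 334 = -277°, but |-277| > 180 so the shorter arc goes the other way: Δh = -277 + 360 = 83°.
H = 334 + 0.8 × (83) = 400.4 → 400 → 400 mod 360 = 40°
S = 26 + 0.8 × (94 − 26) = 80.4 → 80%
L = 68 + 0.8 × (30 − 68) = 37.6 → 38%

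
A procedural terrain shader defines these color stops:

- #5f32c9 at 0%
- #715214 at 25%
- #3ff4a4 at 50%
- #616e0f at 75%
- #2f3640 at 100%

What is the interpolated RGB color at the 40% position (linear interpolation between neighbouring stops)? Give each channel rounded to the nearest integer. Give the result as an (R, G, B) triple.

40% lies between the 25% and 50% stops, so the local fraction is t = (40 − 25)/(50 − 25) = 15/25 ≈ 0.6.
#715214 → (113, 82, 20); #3ff4a4 → (63, 244, 164).
R = 113 + 0.6 × (63 − 113) = 83 → 83
G = 82 + 0.6 × (244 − 82) = 179.2 → 179
B = 20 + 0.6 × (164 − 20) = 106.4 → 106

(83, 179, 106)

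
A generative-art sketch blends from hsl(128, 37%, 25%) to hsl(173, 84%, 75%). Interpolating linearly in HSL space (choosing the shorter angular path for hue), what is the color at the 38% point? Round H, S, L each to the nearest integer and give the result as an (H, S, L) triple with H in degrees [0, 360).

(145, 55, 44)

Hue arc: Δh = 173 − 128 = 45° (|Δh| ≤ 180, already the shorter path).
H = 128 + 0.38 × (45) = 145.1 → 145°
S = 37 + 0.38 × (84 − 37) = 54.86 → 55%
L = 25 + 0.38 × (75 − 25) = 44 → 44%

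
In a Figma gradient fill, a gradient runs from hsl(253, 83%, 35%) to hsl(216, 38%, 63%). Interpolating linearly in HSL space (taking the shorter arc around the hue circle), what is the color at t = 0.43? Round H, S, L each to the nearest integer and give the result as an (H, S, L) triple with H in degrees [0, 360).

Hue arc: Δh = 216 − 253 = -37° (|Δh| ≤ 180, already the shorter path).
H = 253 + 0.43 × (-37) = 237.09 → 237°
S = 83 + 0.43 × (38 − 83) = 63.65 → 64%
L = 35 + 0.43 × (63 − 35) = 47.04 → 47%

(237, 64, 47)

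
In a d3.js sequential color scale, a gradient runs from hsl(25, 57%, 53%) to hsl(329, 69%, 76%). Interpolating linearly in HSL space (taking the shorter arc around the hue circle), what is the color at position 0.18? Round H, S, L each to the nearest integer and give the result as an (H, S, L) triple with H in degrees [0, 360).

Hue: 329 − 25 = 304°, but |304| > 180 so the shorter arc goes the other way: Δh = 304 − 360 = -56°.
H = 25 + 0.18 × (-56) = 14.92 → 15°
S = 57 + 0.18 × (69 − 57) = 59.16 → 59%
L = 53 + 0.18 × (76 − 53) = 57.14 → 57%

(15, 59, 57)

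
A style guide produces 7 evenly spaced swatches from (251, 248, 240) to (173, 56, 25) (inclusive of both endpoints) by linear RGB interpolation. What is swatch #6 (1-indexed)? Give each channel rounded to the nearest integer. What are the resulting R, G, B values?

With 7 swatches and endpoints inclusive, swatch 6 sits at t = (6 − 1)/(7 − 1) = 5/6 ≈ 0.8333.
R = 251 + 0.8333 × (173 − 251) = 186.003 → 186
G = 248 + 0.8333 × (56 − 248) = 88.006 → 88
B = 240 + 0.8333 × (25 − 240) = 60.84 → 61

(186, 88, 61)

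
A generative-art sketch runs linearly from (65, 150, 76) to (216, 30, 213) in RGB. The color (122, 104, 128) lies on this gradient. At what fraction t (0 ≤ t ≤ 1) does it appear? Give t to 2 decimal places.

Invert the lerp on the R channel (largest span, 151): t = (122 − 65) / (216 − 65) = 57/151 = 0.37748.
Check on G: (104 − 150)/(30 − 150) = 0.3833 ✓

0.38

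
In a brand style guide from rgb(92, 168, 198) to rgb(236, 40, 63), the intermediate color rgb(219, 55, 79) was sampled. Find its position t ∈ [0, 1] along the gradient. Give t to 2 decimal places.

0.88

Invert the lerp on the R channel (largest span, 144): t = (219 − 92) / (236 − 92) = 127/144 = 0.88194.
Check on G: (55 − 168)/(40 − 168) = 0.8828 ✓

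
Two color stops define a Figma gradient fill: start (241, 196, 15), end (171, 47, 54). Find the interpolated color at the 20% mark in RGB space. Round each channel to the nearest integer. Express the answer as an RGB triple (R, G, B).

(227, 166, 23)

20% corresponds to t = 0.2.
R = 241 + 0.2 × (171 − 241) = 241 + 0.2 × -70 = 227 → 227
G = 196 + 0.2 × (47 − 196) = 196 + 0.2 × -149 = 166.2 → 166
B = 15 + 0.2 × (54 − 15) = 15 + 0.2 × 39 = 22.8 → 23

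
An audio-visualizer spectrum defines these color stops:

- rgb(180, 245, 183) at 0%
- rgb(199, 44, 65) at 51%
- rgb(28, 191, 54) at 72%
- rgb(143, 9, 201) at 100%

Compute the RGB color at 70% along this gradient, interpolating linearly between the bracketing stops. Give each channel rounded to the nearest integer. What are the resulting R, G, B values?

70% lies between the 51% and 72% stops, so the local fraction is t = (70 − 51)/(72 − 51) = 19/21 ≈ 0.9048.
R = 199 + 0.9048 × (28 − 199) = 44.279 → 44
G = 44 + 0.9048 × (191 − 44) = 177.006 → 177
B = 65 + 0.9048 × (54 − 65) = 55.047 → 55

(44, 177, 55)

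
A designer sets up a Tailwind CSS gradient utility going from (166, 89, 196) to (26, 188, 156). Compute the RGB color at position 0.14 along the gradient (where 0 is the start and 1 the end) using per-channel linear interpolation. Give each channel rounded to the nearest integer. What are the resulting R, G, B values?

R = 166 + 0.14 × (26 − 166) = 166 + 0.14 × -140 = 146.4 → 146
G = 89 + 0.14 × (188 − 89) = 89 + 0.14 × 99 = 102.86 → 103
B = 196 + 0.14 × (156 − 196) = 196 + 0.14 × -40 = 190.4 → 190

(146, 103, 190)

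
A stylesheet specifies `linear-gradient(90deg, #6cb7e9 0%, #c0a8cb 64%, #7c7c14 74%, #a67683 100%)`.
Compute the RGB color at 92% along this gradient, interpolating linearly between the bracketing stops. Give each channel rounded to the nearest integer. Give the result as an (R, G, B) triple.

92% lies between the 74% and 100% stops, so the local fraction is t = (92 − 74)/(100 − 74) = 18/26 ≈ 0.6923.
#7c7c14 → (124, 124, 20); #a67683 → (166, 118, 131).
R = 124 + 0.6923 × (166 − 124) = 153.077 → 153
G = 124 + 0.6923 × (118 − 124) = 119.846 → 120
B = 20 + 0.6923 × (131 − 20) = 96.845 → 97

(153, 120, 97)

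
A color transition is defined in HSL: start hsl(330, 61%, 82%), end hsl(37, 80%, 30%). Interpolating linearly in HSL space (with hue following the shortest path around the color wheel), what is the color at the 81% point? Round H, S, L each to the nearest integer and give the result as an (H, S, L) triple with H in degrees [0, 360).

Hue: 37 − 330 = -293°, but |-293| > 180 so the shorter arc goes the other way: Δh = -293 + 360 = 67°.
H = 330 + 0.81 × (67) = 384.27 → 384 → 384 mod 360 = 24°
S = 61 + 0.81 × (80 − 61) = 76.39 → 76%
L = 82 + 0.81 × (30 − 82) = 39.88 → 40%

(24, 76, 40)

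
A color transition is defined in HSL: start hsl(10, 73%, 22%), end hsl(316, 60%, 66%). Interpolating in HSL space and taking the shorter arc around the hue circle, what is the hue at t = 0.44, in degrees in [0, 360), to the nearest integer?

Hue: 316 − 10 = 306°, but |306| > 180 so the shorter arc goes the other way: Δh = 306 − 360 = -54°.
H = 10 + 0.44 × (-54) = -13.76 → -14 → -14 mod 360 = 346°

346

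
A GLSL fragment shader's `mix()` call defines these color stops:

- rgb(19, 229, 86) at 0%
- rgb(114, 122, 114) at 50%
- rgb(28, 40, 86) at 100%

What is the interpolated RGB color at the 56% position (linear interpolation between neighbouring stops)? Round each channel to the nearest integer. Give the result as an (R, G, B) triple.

56% lies between the 50% and 100% stops, so the local fraction is t = (56 − 50)/(100 − 50) = 6/50 ≈ 0.12.
R = 114 + 0.12 × (28 − 114) = 103.68 → 104
G = 122 + 0.12 × (40 − 122) = 112.16 → 112
B = 114 + 0.12 × (86 − 114) = 110.64 → 111

(104, 112, 111)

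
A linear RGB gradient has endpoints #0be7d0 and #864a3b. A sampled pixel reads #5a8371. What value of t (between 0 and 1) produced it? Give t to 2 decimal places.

Invert the lerp on the G channel (largest span, 157): t = (131 − 231) / (74 − 231) = -100/-157 = 0.63694.
Check on R: (90 − 11)/(134 − 11) = 0.6423 ✓

0.64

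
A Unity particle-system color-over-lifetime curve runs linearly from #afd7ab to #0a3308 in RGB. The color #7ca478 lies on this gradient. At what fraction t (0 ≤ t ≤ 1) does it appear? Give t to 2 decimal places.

Invert the lerp on the R channel (largest span, 165): t = (124 − 175) / (10 − 175) = -51/-165 = 0.30909.
Check on G: (164 − 215)/(51 − 215) = 0.311 ✓

0.31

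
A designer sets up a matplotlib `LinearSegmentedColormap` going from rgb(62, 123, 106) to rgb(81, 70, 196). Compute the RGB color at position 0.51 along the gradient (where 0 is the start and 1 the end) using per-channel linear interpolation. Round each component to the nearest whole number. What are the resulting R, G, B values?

R = 62 + 0.51 × (81 − 62) = 62 + 0.51 × 19 = 71.69 → 72
G = 123 + 0.51 × (70 − 123) = 123 + 0.51 × -53 = 95.97 → 96
B = 106 + 0.51 × (196 − 106) = 106 + 0.51 × 90 = 151.9 → 152
So the blended color is (72, 96, 152), about #486098.

(72, 96, 152)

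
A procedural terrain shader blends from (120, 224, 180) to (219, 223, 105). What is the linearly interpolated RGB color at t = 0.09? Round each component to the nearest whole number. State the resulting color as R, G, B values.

(129, 224, 173)

R = 120 + 0.09 × (219 − 120) = 120 + 0.09 × 99 = 128.91 → 129
G = 224 + 0.09 × (223 − 224) = 224 + 0.09 × -1 = 223.91 → 224
B = 180 + 0.09 × (105 − 180) = 180 + 0.09 × -75 = 173.25 → 173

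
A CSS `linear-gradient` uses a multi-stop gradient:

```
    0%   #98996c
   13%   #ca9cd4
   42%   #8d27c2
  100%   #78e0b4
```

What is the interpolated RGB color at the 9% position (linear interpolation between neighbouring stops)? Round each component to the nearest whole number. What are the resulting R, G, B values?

(187, 155, 180)

9% lies between the 0% and 13% stops, so the local fraction is t = (9 − 0)/(13 − 0) = 9/13 ≈ 0.6923.
#98996c → (152, 153, 108); #ca9cd4 → (202, 156, 212).
R = 152 + 0.6923 × (202 − 152) = 186.615 → 187
G = 153 + 0.6923 × (156 − 153) = 155.077 → 155
B = 108 + 0.6923 × (212 − 108) = 179.999 → 180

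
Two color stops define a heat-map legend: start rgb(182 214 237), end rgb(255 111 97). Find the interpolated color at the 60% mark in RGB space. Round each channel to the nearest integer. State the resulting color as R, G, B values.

(226, 152, 153)

60% corresponds to t = 0.6.
R = 182 + 0.6 × (255 − 182) = 182 + 0.6 × 73 = 225.8 → 226
G = 214 + 0.6 × (111 − 214) = 214 + 0.6 × -103 = 152.2 → 152
B = 237 + 0.6 × (97 − 237) = 237 + 0.6 × -140 = 153 → 153
So the blended color is (226, 152, 153), about #e29899.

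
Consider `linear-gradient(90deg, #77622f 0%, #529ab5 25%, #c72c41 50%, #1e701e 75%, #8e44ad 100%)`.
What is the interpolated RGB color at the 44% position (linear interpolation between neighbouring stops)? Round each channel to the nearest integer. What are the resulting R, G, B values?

(171, 70, 93)

44% lies between the 25% and 50% stops, so the local fraction is t = (44 − 25)/(50 − 25) = 19/25 ≈ 0.76.
#529ab5 → (82, 154, 181); #c72c41 → (199, 44, 65).
R = 82 + 0.76 × (199 − 82) = 170.92 → 171
G = 154 + 0.76 × (44 − 154) = 70.4 → 70
B = 181 + 0.76 × (65 − 181) = 92.84 → 93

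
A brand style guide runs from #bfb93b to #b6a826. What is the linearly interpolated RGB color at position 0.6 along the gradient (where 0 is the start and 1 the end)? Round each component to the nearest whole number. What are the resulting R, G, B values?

#bfb93b → (191, 185, 59); #b6a826 → (182, 168, 38).
R = 191 + 0.6 × (182 − 191) = 191 + 0.6 × -9 = 185.6 → 186
G = 185 + 0.6 × (168 − 185) = 185 + 0.6 × -17 = 174.8 → 175
B = 59 + 0.6 × (38 − 59) = 59 + 0.6 × -21 = 46.4 → 46
So the blended color is (186, 175, 46), about #baaf2e.

(186, 175, 46)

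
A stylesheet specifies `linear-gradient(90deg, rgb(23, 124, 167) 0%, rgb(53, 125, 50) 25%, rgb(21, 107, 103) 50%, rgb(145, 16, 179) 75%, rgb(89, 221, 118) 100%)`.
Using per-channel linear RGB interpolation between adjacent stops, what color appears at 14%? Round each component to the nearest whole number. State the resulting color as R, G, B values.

(40, 125, 101)

14% lies between the 0% and 25% stops, so the local fraction is t = (14 − 0)/(25 − 0) = 14/25 ≈ 0.56.
R = 23 + 0.56 × (53 − 23) = 39.8 → 40
G = 124 + 0.56 × (125 − 124) = 124.56 → 125
B = 167 + 0.56 × (50 − 167) = 101.48 → 101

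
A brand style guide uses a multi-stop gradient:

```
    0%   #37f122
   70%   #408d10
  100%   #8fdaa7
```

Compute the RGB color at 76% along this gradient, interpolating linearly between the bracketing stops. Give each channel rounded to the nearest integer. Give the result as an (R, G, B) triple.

76% lies between the 70% and 100% stops, so the local fraction is t = (76 − 70)/(100 − 70) = 6/30 ≈ 0.2.
#408d10 → (64, 141, 16); #8fdaa7 → (143, 218, 167).
R = 64 + 0.2 × (143 − 64) = 79.8 → 80
G = 141 + 0.2 × (218 − 141) = 156.4 → 156
B = 16 + 0.2 × (167 − 16) = 46.2 → 46

(80, 156, 46)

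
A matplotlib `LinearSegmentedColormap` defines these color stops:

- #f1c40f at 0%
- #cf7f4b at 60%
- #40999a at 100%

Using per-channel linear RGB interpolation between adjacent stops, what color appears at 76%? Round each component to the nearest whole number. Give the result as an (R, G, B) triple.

76% lies between the 60% and 100% stops, so the local fraction is t = (76 − 60)/(100 − 60) = 16/40 ≈ 0.4.
#cf7f4b → (207, 127, 75); #40999a → (64, 153, 154).
R = 207 + 0.4 × (64 − 207) = 149.8 → 150
G = 127 + 0.4 × (153 − 127) = 137.4 → 137
B = 75 + 0.4 × (154 − 75) = 106.6 → 107

(150, 137, 107)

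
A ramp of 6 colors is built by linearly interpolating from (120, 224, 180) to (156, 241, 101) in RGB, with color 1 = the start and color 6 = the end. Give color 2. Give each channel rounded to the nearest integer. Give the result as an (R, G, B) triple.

With 6 swatches and endpoints inclusive, swatch 2 sits at t = (2 − 1)/(6 − 1) = 1/5 ≈ 0.2.
R = 120 + 0.2 × (156 − 120) = 127.2 → 127
G = 224 + 0.2 × (241 − 224) = 227.4 → 227
B = 180 + 0.2 × (101 − 180) = 164.2 → 164

(127, 227, 164)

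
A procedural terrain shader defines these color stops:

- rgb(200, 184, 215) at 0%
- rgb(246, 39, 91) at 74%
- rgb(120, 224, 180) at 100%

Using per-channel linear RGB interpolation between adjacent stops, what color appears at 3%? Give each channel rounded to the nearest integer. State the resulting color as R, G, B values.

3% lies between the 0% and 74% stops, so the local fraction is t = (3 − 0)/(74 − 0) = 3/74 ≈ 0.0405.
R = 200 + 0.0405 × (246 − 200) = 201.863 → 202
G = 184 + 0.0405 × (39 − 184) = 178.127 → 178
B = 215 + 0.0405 × (91 − 215) = 209.978 → 210

(202, 178, 210)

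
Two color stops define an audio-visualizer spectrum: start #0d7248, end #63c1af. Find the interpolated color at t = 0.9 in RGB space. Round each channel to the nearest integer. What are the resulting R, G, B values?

(90, 185, 165)

#0d7248 → (13, 114, 72); #63c1af → (99, 193, 175).
R = 13 + 0.9 × (99 − 13) = 13 + 0.9 × 86 = 90.4 → 90
G = 114 + 0.9 × (193 − 114) = 114 + 0.9 × 79 = 185.1 → 185
B = 72 + 0.9 × (175 − 72) = 72 + 0.9 × 103 = 164.7 → 165
So the blended color is (90, 185, 165), about #5ab9a5.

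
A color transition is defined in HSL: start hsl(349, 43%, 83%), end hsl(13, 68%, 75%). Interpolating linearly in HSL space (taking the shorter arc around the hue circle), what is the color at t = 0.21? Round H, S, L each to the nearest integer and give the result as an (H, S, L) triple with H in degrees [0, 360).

Hue: 13 − 349 = -336°, but |-336| > 180 so the shorter arc goes the other way: Δh = -336 + 360 = 24°.
H = 349 + 0.21 × (24) = 354.04 → 354°
S = 43 + 0.21 × (68 − 43) = 48.25 → 48%
L = 83 + 0.21 × (75 − 83) = 81.32 → 81%

(354, 48, 81)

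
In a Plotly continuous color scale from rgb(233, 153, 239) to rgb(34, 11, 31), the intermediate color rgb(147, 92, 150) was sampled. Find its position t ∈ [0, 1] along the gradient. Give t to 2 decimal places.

0.43

Invert the lerp on the B channel (largest span, 208): t = (150 − 239) / (31 − 239) = -89/-208 = 0.42788.
Check on R: (147 − 233)/(34 − 233) = 0.4322 ✓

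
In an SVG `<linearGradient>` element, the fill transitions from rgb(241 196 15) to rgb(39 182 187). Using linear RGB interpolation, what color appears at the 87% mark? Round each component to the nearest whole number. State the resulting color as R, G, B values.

(65, 184, 165)

87% corresponds to t = 0.87.
R = 241 + 0.87 × (39 − 241) = 241 + 0.87 × -202 = 65.26 → 65
G = 196 + 0.87 × (182 − 196) = 196 + 0.87 × -14 = 183.82 → 184
B = 15 + 0.87 × (187 − 15) = 15 + 0.87 × 172 = 164.64 → 165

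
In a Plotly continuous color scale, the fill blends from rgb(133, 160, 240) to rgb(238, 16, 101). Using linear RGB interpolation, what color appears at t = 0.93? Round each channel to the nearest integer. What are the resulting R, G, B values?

R = 133 + 0.93 × (238 − 133) = 133 + 0.93 × 105 = 230.65 → 231
G = 160 + 0.93 × (16 − 160) = 160 + 0.93 × -144 = 26.08 → 26
B = 240 + 0.93 × (101 − 240) = 240 + 0.93 × -139 = 110.73 → 111

(231, 26, 111)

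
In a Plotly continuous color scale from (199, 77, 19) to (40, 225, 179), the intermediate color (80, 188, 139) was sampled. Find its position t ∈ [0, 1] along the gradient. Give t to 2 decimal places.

Invert the lerp on the B channel (largest span, 160): t = (139 − 19) / (179 − 19) = 120/160 = 0.75.
Check on R: (80 − 199)/(40 − 199) = 0.7484 ✓

0.75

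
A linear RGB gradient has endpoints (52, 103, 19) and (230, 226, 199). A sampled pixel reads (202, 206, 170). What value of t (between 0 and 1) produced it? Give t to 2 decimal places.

0.84

Invert the lerp on the B channel (largest span, 180): t = (170 − 19) / (199 − 19) = 151/180 = 0.83889.
Check on R: (202 − 52)/(230 − 52) = 0.8427 ✓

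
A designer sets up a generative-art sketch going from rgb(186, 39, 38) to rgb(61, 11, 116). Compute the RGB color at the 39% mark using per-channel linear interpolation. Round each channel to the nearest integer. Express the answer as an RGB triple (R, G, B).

39% corresponds to t = 0.39.
R = 186 + 0.39 × (61 − 186) = 186 + 0.39 × -125 = 137.25 → 137
G = 39 + 0.39 × (11 − 39) = 39 + 0.39 × -28 = 28.08 → 28
B = 38 + 0.39 × (116 − 38) = 38 + 0.39 × 78 = 68.42 → 68

(137, 28, 68)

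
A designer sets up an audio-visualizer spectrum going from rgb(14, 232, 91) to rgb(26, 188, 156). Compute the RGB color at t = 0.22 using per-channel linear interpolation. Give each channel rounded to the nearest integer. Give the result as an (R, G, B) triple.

R = 14 + 0.22 × (26 − 14) = 14 + 0.22 × 12 = 16.64 → 17
G = 232 + 0.22 × (188 − 232) = 232 + 0.22 × -44 = 222.32 → 222
B = 91 + 0.22 × (156 − 91) = 91 + 0.22 × 65 = 105.3 → 105

(17, 222, 105)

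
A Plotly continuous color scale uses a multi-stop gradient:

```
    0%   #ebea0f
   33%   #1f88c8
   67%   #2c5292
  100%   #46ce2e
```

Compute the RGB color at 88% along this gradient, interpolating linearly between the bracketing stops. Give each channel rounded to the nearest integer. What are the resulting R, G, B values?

88% lies between the 67% and 100% stops, so the local fraction is t = (88 − 67)/(100 − 67) = 21/33 ≈ 0.6364.
#2c5292 → (44, 82, 146); #46ce2e → (70, 206, 46).
R = 44 + 0.6364 × (70 − 44) = 60.546 → 61
G = 82 + 0.6364 × (206 − 82) = 160.914 → 161
B = 146 + 0.6364 × (46 − 146) = 82.36 → 82

(61, 161, 82)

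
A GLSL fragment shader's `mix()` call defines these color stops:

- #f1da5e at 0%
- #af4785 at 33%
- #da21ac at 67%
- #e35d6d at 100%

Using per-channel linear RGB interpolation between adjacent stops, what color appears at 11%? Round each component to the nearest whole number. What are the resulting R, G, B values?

(219, 169, 107)

11% lies between the 0% and 33% stops, so the local fraction is t = (11 − 0)/(33 − 0) = 11/33 ≈ 0.3333.
#f1da5e → (241, 218, 94); #af4785 → (175, 71, 133).
R = 241 + 0.3333 × (175 − 241) = 219.002 → 219
G = 218 + 0.3333 × (71 − 218) = 169.005 → 169
B = 94 + 0.3333 × (133 − 94) = 106.999 → 107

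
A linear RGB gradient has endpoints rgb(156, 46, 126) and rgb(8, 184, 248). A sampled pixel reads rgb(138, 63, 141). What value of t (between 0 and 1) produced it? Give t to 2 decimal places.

0.12

Invert the lerp on the R channel (largest span, 148): t = (138 − 156) / (8 − 156) = -18/-148 = 0.12162.
Check on G: (63 − 46)/(184 − 46) = 0.1232 ✓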